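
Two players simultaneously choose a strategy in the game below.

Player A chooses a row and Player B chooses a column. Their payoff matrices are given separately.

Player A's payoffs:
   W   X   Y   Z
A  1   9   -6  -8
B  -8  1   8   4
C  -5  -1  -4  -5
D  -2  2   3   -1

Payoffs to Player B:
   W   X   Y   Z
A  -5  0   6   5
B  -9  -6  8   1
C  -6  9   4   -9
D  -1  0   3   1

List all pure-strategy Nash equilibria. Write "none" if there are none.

Mark each player's best response to every combination of opponents' strategies; a profile where every player is best-responding is a pure Nash equilibrium.
Player A against W: payoffs 1, -8, -5, -2 → best response A.
Player A against X: payoffs 9, 1, -1, 2 → best response A.
Player A against Y: payoffs -6, 8, -4, 3 → best response B.
Player A against Z: payoffs -8, 4, -5, -1 → best response B.
Player B against A: payoffs -5, 0, 6, 5 → best response Y.
Player B against B: payoffs -9, -6, 8, 1 → best response Y.
Player B against C: payoffs -6, 9, 4, -9 → best response X.
Player B against D: payoffs -1, 0, 3, 1 → best response Y.
Mutual best responses: (B, Y).

Pure NE: (B, Y)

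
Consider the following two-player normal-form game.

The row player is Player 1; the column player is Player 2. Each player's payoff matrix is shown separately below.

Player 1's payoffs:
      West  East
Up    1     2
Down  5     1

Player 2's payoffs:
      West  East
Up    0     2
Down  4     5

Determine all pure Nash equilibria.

The unique pure-strategy Nash equilibrium is (Up, East).

(Up, West): Player 1 can switch to Down (1 → 5). Not NE.
(Up, East): Player 1 gets 2, best alternative 1; Player 2 gets 2, best alternative 0. No profitable deviation — NE.
(Down, West): Player 2 can switch to East (4 → 5). Not NE.
(Down, East): Player 1 can switch to Up (1 → 2). Not NE.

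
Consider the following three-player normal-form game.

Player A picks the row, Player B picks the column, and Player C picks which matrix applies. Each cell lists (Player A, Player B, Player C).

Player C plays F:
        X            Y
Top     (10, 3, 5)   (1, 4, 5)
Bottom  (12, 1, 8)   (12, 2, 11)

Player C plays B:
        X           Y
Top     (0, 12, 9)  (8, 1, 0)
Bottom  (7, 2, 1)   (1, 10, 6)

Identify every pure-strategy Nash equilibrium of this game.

(Top, X, F): Player A can switch to Bottom (10 → 12). Not NE.
(Top, X, B): Player A can switch to Bottom (0 → 7). Not NE.
(Top, Y, F): Player A can switch to Bottom (1 → 12). Not NE.
(Top, Y, B): Player B can switch to X (1 → 12). Not NE.
(Bottom, X, F): Player B can switch to Y (1 → 2). Not NE.
(Bottom, X, B): Player B can switch to Y (2 → 10). Not NE.
(Bottom, Y, F): Player A gets 12, best alternative 1; Player B gets 2, best alternative 1; Player C gets 11, best alternative 6. No profitable deviation — NE.
(Bottom, Y, B): Player A can switch to Top (1 → 8). Not NE.

Pure NE: (Bottom, Y, F)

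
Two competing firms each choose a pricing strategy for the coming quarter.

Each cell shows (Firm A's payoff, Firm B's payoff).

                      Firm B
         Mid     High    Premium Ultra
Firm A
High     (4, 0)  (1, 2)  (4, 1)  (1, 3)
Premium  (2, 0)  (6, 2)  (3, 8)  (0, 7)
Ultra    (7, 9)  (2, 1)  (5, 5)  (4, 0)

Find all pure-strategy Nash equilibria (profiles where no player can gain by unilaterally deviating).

Firm A against Mid: payoffs 4, 2, 7 → best response Ultra.
Firm A against High: payoffs 1, 6, 2 → best response Premium.
Firm A against Premium: payoffs 4, 3, 5 → best response Ultra.
Firm A against Ultra: payoffs 1, 0, 4 → best response Ultra.
Firm B against High: payoffs 0, 2, 1, 3 → best response Ultra.
Firm B against Premium: payoffs 0, 2, 8, 7 → best response Premium.
Firm B against Ultra: payoffs 9, 1, 5, 0 → best response Mid.
Mutual best responses: (Ultra, Mid).

(Ultra, Mid)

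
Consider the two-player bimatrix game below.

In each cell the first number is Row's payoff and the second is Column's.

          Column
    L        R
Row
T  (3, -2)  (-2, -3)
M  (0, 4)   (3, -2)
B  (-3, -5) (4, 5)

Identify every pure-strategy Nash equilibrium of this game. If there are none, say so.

For each strategy profile, look for a profitable unilateral deviation.
(T, L): Row gets 3, best alternative 0; Column gets -2, best alternative -3. No profitable deviation — NE.
(T, R): Row can switch to M (-2 → 3). Not NE.
(M, L): Row can switch to T (0 → 3). Not NE.
(M, R): Row can switch to B (3 → 4). Not NE.
(B, L): Row can switch to T (-3 → 3). Not NE.
(B, R): Row gets 4, best alternative 3; Column gets 5, best alternative -5. No profitable deviation — NE.

(T, L) and (B, R)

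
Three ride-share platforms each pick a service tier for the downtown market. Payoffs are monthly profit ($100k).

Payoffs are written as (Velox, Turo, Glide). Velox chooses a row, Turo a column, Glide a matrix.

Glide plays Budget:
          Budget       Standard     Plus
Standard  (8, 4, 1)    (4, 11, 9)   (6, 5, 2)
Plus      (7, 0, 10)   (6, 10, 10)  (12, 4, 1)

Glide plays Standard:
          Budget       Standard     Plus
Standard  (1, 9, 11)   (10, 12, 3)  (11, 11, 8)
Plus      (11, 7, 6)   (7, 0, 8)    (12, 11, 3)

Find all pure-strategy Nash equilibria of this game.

Velox against (Budget, Budget): payoffs 8, 7 → best response Standard.
Velox against (Budget, Standard): payoffs 1, 11 → best response Plus.
Velox against (Standard, Budget): payoffs 4, 6 → best response Plus.
Velox against (Standard, Standard): payoffs 10, 7 → best response Standard.
Velox against (Plus, Budget): payoffs 6, 12 → best response Plus.
Velox against (Plus, Standard): payoffs 11, 12 → best response Plus.
Turo against (Standard, Budget): payoffs 4, 11, 5 → best response Standard.
Turo against (Standard, Standard): payoffs 9, 12, 11 → best response Standard.
Turo against (Plus, Budget): payoffs 0, 10, 4 → best response Standard.
Turo against (Plus, Standard): payoffs 7, 0, 11 → best response Plus.
Glide against (Standard, Budget): payoffs 1, 11 → best response Standard.
Glide against (Standard, Standard): payoffs 9, 3 → best response Budget.
Glide against (Standard, Plus): payoffs 2, 8 → best response Standard.
Glide against (Plus, Budget): payoffs 10, 6 → best response Budget.
Glide against (Plus, Standard): payoffs 10, 8 → best response Budget.
Glide against (Plus, Plus): payoffs 1, 3 → best response Standard.
Mutual best responses: (Plus, Standard, Budget); (Plus, Plus, Standard).

(Plus, Standard, Budget), (Plus, Plus, Standard)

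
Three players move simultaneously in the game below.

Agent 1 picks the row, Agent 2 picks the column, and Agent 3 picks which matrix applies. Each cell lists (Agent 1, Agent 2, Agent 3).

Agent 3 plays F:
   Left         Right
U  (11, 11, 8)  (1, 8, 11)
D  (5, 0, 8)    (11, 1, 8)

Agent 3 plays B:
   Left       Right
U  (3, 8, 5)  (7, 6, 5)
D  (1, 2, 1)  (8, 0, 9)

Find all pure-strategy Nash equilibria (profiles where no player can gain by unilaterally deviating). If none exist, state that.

For each player, find the best response to each opponent profile; mutual best responses are the pure NE.
Agent 1 against (Left, F): payoffs 11, 5 → best response U.
Agent 1 against (Left, B): payoffs 3, 1 → best response U.
Agent 1 against (Right, F): payoffs 1, 11 → best response D.
Agent 1 against (Right, B): payoffs 7, 8 → best response D.
Agent 2 against (U, F): payoffs 11, 8 → best response Left.
Agent 2 against (U, B): payoffs 8, 6 → best response Left.
Agent 2 against (D, F): payoffs 0, 1 → best response Right.
Agent 2 against (D, B): payoffs 2, 0 → best response Left.
Agent 3 against (U, Left): payoffs 8, 5 → best response F.
Agent 3 against (U, Right): payoffs 11, 5 → best response F.
Agent 3 against (D, Left): payoffs 8, 1 → best response F.
Agent 3 against (D, Right): payoffs 8, 9 → best response B.
Mutual best responses: (U, Left, F).

The unique pure-strategy Nash equilibrium is (U, Left, F).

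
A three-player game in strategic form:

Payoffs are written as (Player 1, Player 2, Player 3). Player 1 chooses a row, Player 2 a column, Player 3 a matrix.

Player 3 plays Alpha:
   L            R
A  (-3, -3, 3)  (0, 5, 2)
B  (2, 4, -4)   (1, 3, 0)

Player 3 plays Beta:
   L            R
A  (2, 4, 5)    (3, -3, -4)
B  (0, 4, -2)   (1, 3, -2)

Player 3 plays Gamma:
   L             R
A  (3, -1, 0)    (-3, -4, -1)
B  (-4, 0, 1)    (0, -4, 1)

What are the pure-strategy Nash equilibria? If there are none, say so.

(A, L, Alpha): Player 1 can switch to B (-3 → 2). Not NE.
(A, L, Beta): Player 1 gets 2, best alternative 0; Player 2 gets 4, best alternative -3; Player 3 gets 5, best alternative 3. No profitable deviation — NE.
(A, L, Gamma): Player 3 can switch to Alpha (0 → 3). Not NE.
(A, R, Alpha): Player 1 can switch to B (0 → 1). Not NE.
(A, R, Beta): Player 2 can switch to L (-3 → 4). Not NE.
(A, R, Gamma): Player 1 can switch to B (-3 → 0). Not NE.
(B, L, Alpha): Player 3 can switch to Beta (-4 → -2). Not NE.
(B, L, Beta): Player 1 can switch to A (0 → 2). Not NE.
(B, L, Gamma): Player 1 can switch to A (-4 → 3). Not NE.
(B, R, Alpha): Player 2 can switch to L (3 → 4). Not NE.
(B, R, Beta): Player 1 can switch to A (1 → 3). Not NE.
(B, R, Gamma): Player 2 can switch to L (-4 → 0). Not NE.

The unique pure-strategy Nash equilibrium is (A, L, Beta).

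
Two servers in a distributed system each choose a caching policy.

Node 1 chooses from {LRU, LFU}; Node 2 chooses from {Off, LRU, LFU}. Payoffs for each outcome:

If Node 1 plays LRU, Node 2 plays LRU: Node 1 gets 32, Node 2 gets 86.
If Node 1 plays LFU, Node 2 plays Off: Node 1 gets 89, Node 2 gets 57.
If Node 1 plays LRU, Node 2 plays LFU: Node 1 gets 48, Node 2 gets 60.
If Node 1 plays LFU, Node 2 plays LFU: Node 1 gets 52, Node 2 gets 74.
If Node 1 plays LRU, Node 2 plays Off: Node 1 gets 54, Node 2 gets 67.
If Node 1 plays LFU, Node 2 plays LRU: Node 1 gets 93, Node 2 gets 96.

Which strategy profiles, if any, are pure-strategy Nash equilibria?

(LFU, LRU)

Node 1 against Off: payoffs 54, 89 → best response LFU.
Node 1 against LRU: payoffs 32, 93 → best response LFU.
Node 1 against LFU: payoffs 48, 52 → best response LFU.
Node 2 against LRU: payoffs 67, 86, 60 → best response LRU.
Node 2 against LFU: payoffs 57, 96, 74 → best response LRU.
Mutual best responses: (LFU, LRU).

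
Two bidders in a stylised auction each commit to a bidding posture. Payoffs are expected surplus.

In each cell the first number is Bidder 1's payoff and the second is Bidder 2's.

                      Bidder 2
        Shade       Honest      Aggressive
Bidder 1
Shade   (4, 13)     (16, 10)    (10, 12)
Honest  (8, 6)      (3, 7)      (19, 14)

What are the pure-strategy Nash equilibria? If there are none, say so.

(Shade, Shade): Bidder 1 can switch to Honest (4 → 8). Not NE.
(Shade, Honest): Bidder 2 can switch to Shade (10 → 13). Not NE.
(Shade, Aggressive): Bidder 1 can switch to Honest (10 → 19). Not NE.
(Honest, Shade): Bidder 2 can switch to Honest (6 → 7). Not NE.
(Honest, Honest): Bidder 1 can switch to Shade (3 → 16). Not NE.
(Honest, Aggressive): Bidder 1 gets 19, best alternative 10; Bidder 2 gets 14, best alternative 7. No profitable deviation — NE.

The unique pure-strategy Nash equilibrium is (Honest, Aggressive).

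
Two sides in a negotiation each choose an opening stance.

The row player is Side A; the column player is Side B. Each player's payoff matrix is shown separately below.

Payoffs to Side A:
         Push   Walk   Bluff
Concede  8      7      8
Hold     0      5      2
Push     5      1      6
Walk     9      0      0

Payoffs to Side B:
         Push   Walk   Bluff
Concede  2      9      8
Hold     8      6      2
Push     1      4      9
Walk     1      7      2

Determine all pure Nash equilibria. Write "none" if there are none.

The unique pure-strategy Nash equilibrium is (Concede, Walk).

(Concede, Push): Side A can switch to Walk (8 → 9). Not NE.
(Concede, Walk): Side A gets 7, best alternative 5; Side B gets 9, best alternative 8. No profitable deviation — NE.
(Concede, Bluff): Side B can switch to Walk (8 → 9). Not NE.
(Hold, Push): Side A can switch to Concede (0 → 8). Not NE.
(Hold, Walk): Side A can switch to Concede (5 → 7). Not NE.
(Hold, Bluff): Side A can switch to Concede (2 → 8). Not NE.
(Push, Push): Side A can switch to Concede (5 → 8). Not NE.
(Push, Walk): Side A can switch to Concede (1 → 7). Not NE.
(Push, Bluff): Side A can switch to Concede (6 → 8). Not NE.
(The remaining 3 profiles each have a profitable deviation by the same check.)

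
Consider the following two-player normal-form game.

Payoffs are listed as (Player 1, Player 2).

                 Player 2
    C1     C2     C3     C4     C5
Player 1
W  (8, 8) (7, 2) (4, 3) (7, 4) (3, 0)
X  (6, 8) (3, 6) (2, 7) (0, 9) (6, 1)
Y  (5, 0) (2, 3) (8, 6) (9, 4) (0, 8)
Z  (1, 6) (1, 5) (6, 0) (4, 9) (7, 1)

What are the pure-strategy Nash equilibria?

Player 1 against C1: payoffs 8, 6, 5, 1 → best response W.
Player 1 against C2: payoffs 7, 3, 2, 1 → best response W.
Player 1 against C3: payoffs 4, 2, 8, 6 → best response Y.
Player 1 against C4: payoffs 7, 0, 9, 4 → best response Y.
Player 1 against C5: payoffs 3, 6, 0, 7 → best response Z.
Player 2 against W: payoffs 8, 2, 3, 4, 0 → best response C1.
Player 2 against X: payoffs 8, 6, 7, 9, 1 → best response C4.
Player 2 against Y: payoffs 0, 3, 6, 4, 8 → best response C5.
Player 2 against Z: payoffs 6, 5, 0, 9, 1 → best response C4.
Mutual best responses: (W, C1).

The unique pure-strategy Nash equilibrium is (W, C1).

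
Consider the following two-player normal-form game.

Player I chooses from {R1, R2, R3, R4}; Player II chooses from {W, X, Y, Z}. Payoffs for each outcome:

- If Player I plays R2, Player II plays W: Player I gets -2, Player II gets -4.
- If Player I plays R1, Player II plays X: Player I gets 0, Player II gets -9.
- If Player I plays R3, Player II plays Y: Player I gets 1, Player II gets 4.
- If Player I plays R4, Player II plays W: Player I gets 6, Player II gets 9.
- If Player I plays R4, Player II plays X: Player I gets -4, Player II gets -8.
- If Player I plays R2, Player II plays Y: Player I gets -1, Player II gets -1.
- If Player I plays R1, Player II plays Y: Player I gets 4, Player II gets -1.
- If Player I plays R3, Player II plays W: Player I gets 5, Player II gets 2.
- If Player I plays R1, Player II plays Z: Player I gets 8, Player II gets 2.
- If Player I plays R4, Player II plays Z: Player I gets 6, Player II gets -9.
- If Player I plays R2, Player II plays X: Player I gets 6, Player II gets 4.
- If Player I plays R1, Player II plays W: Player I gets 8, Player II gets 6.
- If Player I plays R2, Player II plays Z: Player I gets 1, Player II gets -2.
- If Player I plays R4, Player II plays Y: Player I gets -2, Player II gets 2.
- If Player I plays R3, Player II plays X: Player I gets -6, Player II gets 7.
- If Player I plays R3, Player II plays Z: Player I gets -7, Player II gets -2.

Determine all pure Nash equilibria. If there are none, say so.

(R1, W), (R2, X)

For each player, find the best response to each opponent profile; mutual best responses are the pure NE.
Player I against W: payoffs 8, -2, 5, 6 → best response R1.
Player I against X: payoffs 0, 6, -6, -4 → best response R2.
Player I against Y: payoffs 4, -1, 1, -2 → best response R1.
Player I against Z: payoffs 8, 1, -7, 6 → best response R1.
Player II against R1: payoffs 6, -9, -1, 2 → best response W.
Player II against R2: payoffs -4, 4, -1, -2 → best response X.
Player II against R3: payoffs 2, 7, 4, -2 → best response X.
Player II against R4: payoffs 9, -8, 2, -9 → best response W.
Mutual best responses: (R1, W); (R2, X).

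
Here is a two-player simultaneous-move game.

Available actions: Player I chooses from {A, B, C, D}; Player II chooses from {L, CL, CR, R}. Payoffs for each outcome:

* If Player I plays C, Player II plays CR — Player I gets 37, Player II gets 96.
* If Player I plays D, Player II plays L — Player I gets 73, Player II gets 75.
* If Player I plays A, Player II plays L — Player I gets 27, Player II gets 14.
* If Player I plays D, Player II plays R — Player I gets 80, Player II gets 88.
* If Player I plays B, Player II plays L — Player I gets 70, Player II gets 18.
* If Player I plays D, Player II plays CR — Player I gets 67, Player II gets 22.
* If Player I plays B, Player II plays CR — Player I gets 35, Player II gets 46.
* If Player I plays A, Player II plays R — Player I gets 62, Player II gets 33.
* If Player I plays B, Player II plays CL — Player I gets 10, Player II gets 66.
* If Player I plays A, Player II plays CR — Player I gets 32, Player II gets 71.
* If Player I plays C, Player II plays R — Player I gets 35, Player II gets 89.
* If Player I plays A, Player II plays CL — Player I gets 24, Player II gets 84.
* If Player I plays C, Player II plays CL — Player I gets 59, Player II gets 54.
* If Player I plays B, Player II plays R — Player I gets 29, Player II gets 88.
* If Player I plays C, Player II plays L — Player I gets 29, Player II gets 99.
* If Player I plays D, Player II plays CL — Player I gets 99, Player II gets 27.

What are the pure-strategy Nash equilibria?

(D, R)

Player I against L: payoffs 27, 70, 29, 73 → best response D.
Player I against CL: payoffs 24, 10, 59, 99 → best response D.
Player I against CR: payoffs 32, 35, 37, 67 → best response D.
Player I against R: payoffs 62, 29, 35, 80 → best response D.
Player II against A: payoffs 14, 84, 71, 33 → best response CL.
Player II against B: payoffs 18, 66, 46, 88 → best response R.
Player II against C: payoffs 99, 54, 96, 89 → best response L.
Player II against D: payoffs 75, 27, 22, 88 → best response R.
Mutual best responses: (D, R).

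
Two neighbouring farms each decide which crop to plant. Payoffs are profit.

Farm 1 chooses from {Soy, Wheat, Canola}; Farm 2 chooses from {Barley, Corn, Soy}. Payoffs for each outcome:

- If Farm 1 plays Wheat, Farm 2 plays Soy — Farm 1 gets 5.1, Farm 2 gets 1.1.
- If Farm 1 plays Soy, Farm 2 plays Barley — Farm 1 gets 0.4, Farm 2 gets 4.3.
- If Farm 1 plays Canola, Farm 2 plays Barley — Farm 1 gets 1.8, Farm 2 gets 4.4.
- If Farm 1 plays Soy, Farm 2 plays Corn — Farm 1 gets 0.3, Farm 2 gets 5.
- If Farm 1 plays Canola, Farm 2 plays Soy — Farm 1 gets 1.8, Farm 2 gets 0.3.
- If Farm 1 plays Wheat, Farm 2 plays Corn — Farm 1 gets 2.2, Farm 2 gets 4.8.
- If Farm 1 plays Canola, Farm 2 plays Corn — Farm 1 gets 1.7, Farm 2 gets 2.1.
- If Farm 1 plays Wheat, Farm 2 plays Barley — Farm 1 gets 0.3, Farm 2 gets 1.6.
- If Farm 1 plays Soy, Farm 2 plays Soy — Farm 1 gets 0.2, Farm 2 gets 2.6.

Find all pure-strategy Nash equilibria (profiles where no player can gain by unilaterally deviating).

Pure-strategy Nash equilibria: (Wheat, Corn); (Canola, Barley)

Mark each player's best response to every combination of opponents' strategies; a profile where every player is best-responding is a pure Nash equilibrium.
Farm 1 against Barley: payoffs 0.4, 0.3, 1.8 → best response Canola.
Farm 1 against Corn: payoffs 0.3, 2.2, 1.7 → best response Wheat.
Farm 1 against Soy: payoffs 0.2, 5.1, 1.8 → best response Wheat.
Farm 2 against Soy: payoffs 4.3, 5, 2.6 → best response Corn.
Farm 2 against Wheat: payoffs 1.6, 4.8, 1.1 → best response Corn.
Farm 2 against Canola: payoffs 4.4, 2.1, 0.3 → best response Barley.
Mutual best responses: (Wheat, Corn); (Canola, Barley).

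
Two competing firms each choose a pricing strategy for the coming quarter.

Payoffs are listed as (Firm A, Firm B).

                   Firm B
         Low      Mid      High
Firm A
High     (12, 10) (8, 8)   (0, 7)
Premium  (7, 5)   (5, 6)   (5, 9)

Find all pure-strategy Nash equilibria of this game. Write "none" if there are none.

The pure Nash equilibria are (High, Low) and (Premium, High).

Firm A against Low: payoffs 12, 7 → best response High.
Firm A against Mid: payoffs 8, 5 → best response High.
Firm A against High: payoffs 0, 5 → best response Premium.
Firm B against High: payoffs 10, 8, 7 → best response Low.
Firm B against Premium: payoffs 5, 6, 9 → best response High.
Mutual best responses: (High, Low); (Premium, High).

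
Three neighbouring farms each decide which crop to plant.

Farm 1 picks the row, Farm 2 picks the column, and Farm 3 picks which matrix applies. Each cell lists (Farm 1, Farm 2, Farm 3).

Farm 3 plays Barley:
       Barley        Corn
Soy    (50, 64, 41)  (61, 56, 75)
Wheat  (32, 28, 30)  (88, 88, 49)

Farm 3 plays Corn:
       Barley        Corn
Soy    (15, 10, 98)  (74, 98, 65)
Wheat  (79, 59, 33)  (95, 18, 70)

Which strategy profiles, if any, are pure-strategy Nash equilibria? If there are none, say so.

(Wheat, Barley, Corn)

Farm 1 against (Barley, Barley): payoffs 50, 32 → best response Soy.
Farm 1 against (Barley, Corn): payoffs 15, 79 → best response Wheat.
Farm 1 against (Corn, Barley): payoffs 61, 88 → best response Wheat.
Farm 1 against (Corn, Corn): payoffs 74, 95 → best response Wheat.
Farm 2 against (Soy, Barley): payoffs 64, 56 → best response Barley.
Farm 2 against (Soy, Corn): payoffs 10, 98 → best response Corn.
Farm 2 against (Wheat, Barley): payoffs 28, 88 → best response Corn.
Farm 2 against (Wheat, Corn): payoffs 59, 18 → best response Barley.
Farm 3 against (Soy, Barley): payoffs 41, 98 → best response Corn.
Farm 3 against (Soy, Corn): payoffs 75, 65 → best response Barley.
Farm 3 against (Wheat, Barley): payoffs 30, 33 → best response Corn.
Farm 3 against (Wheat, Corn): payoffs 49, 70 → best response Corn.
Mutual best responses: (Wheat, Barley, Corn).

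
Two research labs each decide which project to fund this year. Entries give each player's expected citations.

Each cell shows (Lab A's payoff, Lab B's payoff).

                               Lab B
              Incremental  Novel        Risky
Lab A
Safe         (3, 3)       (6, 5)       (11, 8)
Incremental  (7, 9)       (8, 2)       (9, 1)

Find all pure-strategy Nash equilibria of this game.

For each strategy profile, look for a profitable unilateral deviation.
(Safe, Incremental): Lab A can switch to Incremental (3 → 7). Not NE.
(Safe, Novel): Lab A can switch to Incremental (6 → 8). Not NE.
(Safe, Risky): Lab A gets 11, best alternative 9; Lab B gets 8, best alternative 5. No profitable deviation — NE.
(Incremental, Incremental): Lab A gets 7, best alternative 3; Lab B gets 9, best alternative 2. No profitable deviation — NE.
(Incremental, Novel): Lab B can switch to Incremental (2 → 9). Not NE.
(Incremental, Risky): Lab A can switch to Safe (9 → 11). Not NE.

(Safe, Risky); (Incremental, Incremental)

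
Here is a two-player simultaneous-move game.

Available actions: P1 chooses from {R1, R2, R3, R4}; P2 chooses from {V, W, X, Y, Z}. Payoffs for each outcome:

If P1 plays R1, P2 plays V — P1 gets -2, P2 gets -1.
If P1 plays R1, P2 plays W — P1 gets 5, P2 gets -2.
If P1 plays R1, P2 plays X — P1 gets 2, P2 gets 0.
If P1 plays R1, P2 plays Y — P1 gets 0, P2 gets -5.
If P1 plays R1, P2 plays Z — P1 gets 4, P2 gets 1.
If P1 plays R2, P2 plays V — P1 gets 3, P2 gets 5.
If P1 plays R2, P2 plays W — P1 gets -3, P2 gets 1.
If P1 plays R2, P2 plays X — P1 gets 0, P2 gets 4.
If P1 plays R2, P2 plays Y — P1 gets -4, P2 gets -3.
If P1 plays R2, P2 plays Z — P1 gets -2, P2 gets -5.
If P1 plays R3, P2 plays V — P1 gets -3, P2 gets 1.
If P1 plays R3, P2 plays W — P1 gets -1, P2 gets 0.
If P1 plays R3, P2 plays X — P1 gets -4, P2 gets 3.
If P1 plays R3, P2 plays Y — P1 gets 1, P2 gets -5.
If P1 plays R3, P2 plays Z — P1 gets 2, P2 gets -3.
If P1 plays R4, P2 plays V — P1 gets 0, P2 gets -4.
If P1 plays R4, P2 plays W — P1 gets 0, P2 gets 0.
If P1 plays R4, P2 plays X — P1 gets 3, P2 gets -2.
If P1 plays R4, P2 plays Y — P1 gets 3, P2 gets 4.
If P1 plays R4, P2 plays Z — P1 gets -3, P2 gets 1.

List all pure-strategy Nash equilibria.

Pure-strategy Nash equilibria: (R1, Z); (R2, V); (R4, Y)

Check each profile: it is a Nash equilibrium iff no player can strictly gain by switching unilaterally.
(R1, V): P1 can switch to R2 (-2 → 3). Not NE.
(R1, W): P2 can switch to V (-2 → -1). Not NE.
(R1, X): P1 can switch to R4 (2 → 3). Not NE.
(R1, Y): P1 can switch to R3 (0 → 1). Not NE.
(R1, Z): P1 gets 4, best alternative 2; P2 gets 1, best alternative 0. No profitable deviation — NE.
(R2, V): P1 gets 3, best alternative 0; P2 gets 5, best alternative 4. No profitable deviation — NE.
(R2, W): P1 can switch to R1 (-3 → 5). Not NE.
(R2, X): P1 can switch to R1 (0 → 2). Not NE.
(R4, Y): P1 gets 3, best alternative 1; P2 gets 4, best alternative 1. No profitable deviation — NE.
(The remaining 11 profiles each have a profitable deviation by the same check.)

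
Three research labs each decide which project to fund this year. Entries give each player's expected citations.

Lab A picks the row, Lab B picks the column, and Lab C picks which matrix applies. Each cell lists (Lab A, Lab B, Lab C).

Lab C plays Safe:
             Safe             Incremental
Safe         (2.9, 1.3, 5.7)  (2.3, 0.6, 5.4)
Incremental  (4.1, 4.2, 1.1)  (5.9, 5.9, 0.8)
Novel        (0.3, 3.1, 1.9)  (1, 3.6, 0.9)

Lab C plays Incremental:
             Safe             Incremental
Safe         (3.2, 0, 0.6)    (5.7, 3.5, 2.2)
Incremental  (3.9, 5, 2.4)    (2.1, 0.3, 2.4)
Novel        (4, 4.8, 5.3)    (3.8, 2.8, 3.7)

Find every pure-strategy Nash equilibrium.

The unique pure-strategy Nash equilibrium is (Novel, Safe, Incremental).

(Safe, Safe, Safe): Lab A can switch to Incremental (2.9 → 4.1). Not NE.
(Safe, Safe, Incremental): Lab A can switch to Incremental (3.2 → 3.9). Not NE.
(Safe, Incremental, Safe): Lab A can switch to Incremental (2.3 → 5.9). Not NE.
(Safe, Incremental, Incremental): Lab C can switch to Safe (2.2 → 5.4). Not NE.
(Incremental, Safe, Safe): Lab B can switch to Incremental (4.2 → 5.9). Not NE.
(Incremental, Safe, Incremental): Lab A can switch to Novel (3.9 → 4). Not NE.
(Novel, Safe, Incremental): Lab A gets 4, best alternative 3.9; Lab B gets 4.8, best alternative 2.8; Lab C gets 5.3, best alternative 1.9. No profitable deviation — NE.
(The remaining 5 profiles each have a profitable deviation by the same check.)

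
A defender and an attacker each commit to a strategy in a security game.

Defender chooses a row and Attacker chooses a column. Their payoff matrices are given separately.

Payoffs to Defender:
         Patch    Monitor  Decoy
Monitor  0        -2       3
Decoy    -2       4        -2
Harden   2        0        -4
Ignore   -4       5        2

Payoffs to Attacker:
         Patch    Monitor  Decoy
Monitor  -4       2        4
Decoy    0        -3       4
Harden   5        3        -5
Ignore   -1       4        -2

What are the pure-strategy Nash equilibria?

Defender against Patch: payoffs 0, -2, 2, -4 → best response Harden.
Defender against Monitor: payoffs -2, 4, 0, 5 → best response Ignore.
Defender against Decoy: payoffs 3, -2, -4, 2 → best response Monitor.
Attacker against Monitor: payoffs -4, 2, 4 → best response Decoy.
Attacker against Decoy: payoffs 0, -3, 4 → best response Decoy.
Attacker against Harden: payoffs 5, 3, -5 → best response Patch.
Attacker against Ignore: payoffs -1, 4, -2 → best response Monitor.
Mutual best responses: (Monitor, Decoy); (Harden, Patch); (Ignore, Monitor).

The pure Nash equilibria are (Monitor, Decoy), (Harden, Patch), (Ignore, Monitor).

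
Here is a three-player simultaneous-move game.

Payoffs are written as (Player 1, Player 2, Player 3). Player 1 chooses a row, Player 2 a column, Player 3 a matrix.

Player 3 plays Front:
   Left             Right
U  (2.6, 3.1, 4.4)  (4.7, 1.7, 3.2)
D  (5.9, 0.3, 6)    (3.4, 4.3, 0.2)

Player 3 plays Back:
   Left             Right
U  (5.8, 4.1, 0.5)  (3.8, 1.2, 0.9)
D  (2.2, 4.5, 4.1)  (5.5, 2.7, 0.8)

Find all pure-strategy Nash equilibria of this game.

For each player, find the best response to each opponent profile; mutual best responses are the pure NE.
Player 1 against (Left, Front): payoffs 2.6, 5.9 → best response D.
Player 1 against (Left, Back): payoffs 5.8, 2.2 → best response U.
Player 1 against (Right, Front): payoffs 4.7, 3.4 → best response U.
Player 1 against (Right, Back): payoffs 3.8, 5.5 → best response D.
Player 2 against (U, Front): payoffs 3.1, 1.7 → best response Left.
Player 2 against (U, Back): payoffs 4.1, 1.2 → best response Left.
Player 2 against (D, Front): payoffs 0.3, 4.3 → best response Right.
Player 2 against (D, Back): payoffs 4.5, 2.7 → best response Left.
Player 3 against (U, Left): payoffs 4.4, 0.5 → best response Front.
Player 3 against (U, Right): payoffs 3.2, 0.9 → best response Front.
Player 3 against (D, Left): payoffs 6, 4.1 → best response Front.
Player 3 against (D, Right): payoffs 0.2, 0.8 → best response Back.
No profile is a mutual best response for all players.

No pure-strategy Nash equilibrium.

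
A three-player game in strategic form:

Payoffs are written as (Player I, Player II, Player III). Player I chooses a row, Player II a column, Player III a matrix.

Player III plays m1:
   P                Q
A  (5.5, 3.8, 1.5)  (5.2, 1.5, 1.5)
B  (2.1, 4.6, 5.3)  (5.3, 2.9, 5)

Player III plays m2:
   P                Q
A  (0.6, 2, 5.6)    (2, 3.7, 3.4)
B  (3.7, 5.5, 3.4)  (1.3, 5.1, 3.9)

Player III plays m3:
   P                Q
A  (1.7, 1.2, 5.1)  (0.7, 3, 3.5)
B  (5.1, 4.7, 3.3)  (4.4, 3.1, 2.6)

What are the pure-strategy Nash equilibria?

This game has no pure Nash equilibrium.

(A, P, m1): Player III can switch to m2 (1.5 → 5.6). Not NE.
(A, P, m2): Player I can switch to B (0.6 → 3.7). Not NE.
(A, P, m3): Player I can switch to B (1.7 → 5.1). Not NE.
(A, Q, m1): Player I can switch to B (5.2 → 5.3). Not NE.
(A, Q, m2): Player III can switch to m3 (3.4 → 3.5). Not NE.
(A, Q, m3): Player I can switch to B (0.7 → 4.4). Not NE.
(B, P, m1): Player I can switch to A (2.1 → 5.5). Not NE.
(B, P, m2): Player III can switch to m1 (3.4 → 5.3). Not NE.
(The remaining 4 profiles each have a profitable deviation by the same check.)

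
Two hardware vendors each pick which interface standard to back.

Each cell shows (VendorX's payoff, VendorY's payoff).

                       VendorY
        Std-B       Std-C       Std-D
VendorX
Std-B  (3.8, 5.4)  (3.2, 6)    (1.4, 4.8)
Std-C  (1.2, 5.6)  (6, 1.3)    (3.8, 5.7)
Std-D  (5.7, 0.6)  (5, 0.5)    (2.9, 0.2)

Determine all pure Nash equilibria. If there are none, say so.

(Std-C, Std-D) and (Std-D, Std-B)

(Std-B, Std-B): VendorX can switch to Std-D (3.8 → 5.7). Not NE.
(Std-B, Std-C): VendorX can switch to Std-C (3.2 → 6). Not NE.
(Std-B, Std-D): VendorX can switch to Std-C (1.4 → 3.8). Not NE.
(Std-C, Std-B): VendorX can switch to Std-B (1.2 → 3.8). Not NE.
(Std-C, Std-C): VendorY can switch to Std-B (1.3 → 5.6). Not NE.
(Std-C, Std-D): VendorX gets 3.8, best alternative 2.9; VendorY gets 5.7, best alternative 5.6. No profitable deviation — NE.
(Std-D, Std-B): VendorX gets 5.7, best alternative 3.8; VendorY gets 0.6, best alternative 0.5. No profitable deviation — NE.
(Std-D, Std-C): VendorX can switch to Std-C (5 → 6). Not NE.
(The remaining 1 profile has a profitable deviation by the same check.)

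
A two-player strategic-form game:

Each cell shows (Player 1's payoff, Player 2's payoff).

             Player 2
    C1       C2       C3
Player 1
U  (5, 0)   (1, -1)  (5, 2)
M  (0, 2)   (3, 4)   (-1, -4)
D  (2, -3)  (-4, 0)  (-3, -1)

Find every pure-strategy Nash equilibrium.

For each strategy profile, look for a profitable unilateral deviation.
(U, C1): Player 2 can switch to C3 (0 → 2). Not NE.
(U, C2): Player 1 can switch to M (1 → 3). Not NE.
(U, C3): Player 1 gets 5, best alternative -1; Player 2 gets 2, best alternative 0. No profitable deviation — NE.
(M, C1): Player 1 can switch to U (0 → 5). Not NE.
(M, C2): Player 1 gets 3, best alternative 1; Player 2 gets 4, best alternative 2. No profitable deviation — NE.
(M, C3): Player 1 can switch to U (-1 → 5). Not NE.
(D, C1): Player 1 can switch to U (2 → 5). Not NE.
(D, C2): Player 1 can switch to U (-4 → 1). Not NE.
(The remaining 1 profile has a profitable deviation by the same check.)

The pure Nash equilibria are (U, C3) and (M, C2).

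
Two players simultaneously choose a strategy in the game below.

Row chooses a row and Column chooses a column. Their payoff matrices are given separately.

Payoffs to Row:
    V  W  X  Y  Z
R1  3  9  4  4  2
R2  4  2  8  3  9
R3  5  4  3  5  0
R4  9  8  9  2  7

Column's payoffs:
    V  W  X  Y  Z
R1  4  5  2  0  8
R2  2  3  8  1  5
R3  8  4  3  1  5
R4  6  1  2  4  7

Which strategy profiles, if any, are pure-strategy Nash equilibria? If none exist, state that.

This game has no pure Nash equilibrium.

Mark each player's best response to every combination of opponents' strategies; a profile where every player is best-responding is a pure Nash equilibrium.
Row against V: payoffs 3, 4, 5, 9 → best response R4.
Row against W: payoffs 9, 2, 4, 8 → best response R1.
Row against X: payoffs 4, 8, 3, 9 → best response R4.
Row against Y: payoffs 4, 3, 5, 2 → best response R3.
Row against Z: payoffs 2, 9, 0, 7 → best response R2.
Column against R1: payoffs 4, 5, 2, 0, 8 → best response Z.
Column against R2: payoffs 2, 3, 8, 1, 5 → best response X.
Column against R3: payoffs 8, 4, 3, 1, 5 → best response V.
Column against R4: payoffs 6, 1, 2, 4, 7 → best response Z.
No profile is a mutual best response for all players.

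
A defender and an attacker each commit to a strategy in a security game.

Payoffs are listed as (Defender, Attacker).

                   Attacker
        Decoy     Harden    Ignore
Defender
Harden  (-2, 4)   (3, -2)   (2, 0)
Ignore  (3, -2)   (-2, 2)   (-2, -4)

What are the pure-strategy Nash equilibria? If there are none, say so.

Defender against Decoy: payoffs -2, 3 → best response Ignore.
Defender against Harden: payoffs 3, -2 → best response Harden.
Defender against Ignore: payoffs 2, -2 → best response Harden.
Attacker against Harden: payoffs 4, -2, 0 → best response Decoy.
Attacker against Ignore: payoffs -2, 2, -4 → best response Harden.
No profile is a mutual best response for all players.

This game has no pure Nash equilibrium.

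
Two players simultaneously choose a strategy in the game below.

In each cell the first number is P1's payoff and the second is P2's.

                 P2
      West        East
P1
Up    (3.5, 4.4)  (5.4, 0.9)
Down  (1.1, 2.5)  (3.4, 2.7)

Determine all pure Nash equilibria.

The unique pure-strategy Nash equilibrium is (Up, West).

(Up, West): P1 gets 3.5, best alternative 1.1; P2 gets 4.4, best alternative 0.9. No profitable deviation — NE.
(Up, East): P2 can switch to West (0.9 → 4.4). Not NE.
(Down, West): P1 can switch to Up (1.1 → 3.5). Not NE.
(Down, East): P1 can switch to Up (3.4 → 5.4). Not NE.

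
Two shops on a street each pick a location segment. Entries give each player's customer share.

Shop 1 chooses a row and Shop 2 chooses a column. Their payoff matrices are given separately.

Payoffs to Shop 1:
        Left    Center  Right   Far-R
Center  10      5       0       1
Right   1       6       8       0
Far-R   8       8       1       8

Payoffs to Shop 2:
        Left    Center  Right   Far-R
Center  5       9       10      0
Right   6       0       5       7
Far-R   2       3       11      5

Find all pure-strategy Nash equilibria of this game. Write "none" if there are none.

Shop 1 against Left: payoffs 10, 1, 8 → best response Center.
Shop 1 against Center: payoffs 5, 6, 8 → best response Far-R.
Shop 1 against Right: payoffs 0, 8, 1 → best response Right.
Shop 1 against Far-R: payoffs 1, 0, 8 → best response Far-R.
Shop 2 against Center: payoffs 5, 9, 10, 0 → best response Right.
Shop 2 against Right: payoffs 6, 0, 5, 7 → best response Far-R.
Shop 2 against Far-R: payoffs 2, 3, 11, 5 → best response Right.
No profile is a mutual best response for all players.

No pure-strategy Nash equilibrium.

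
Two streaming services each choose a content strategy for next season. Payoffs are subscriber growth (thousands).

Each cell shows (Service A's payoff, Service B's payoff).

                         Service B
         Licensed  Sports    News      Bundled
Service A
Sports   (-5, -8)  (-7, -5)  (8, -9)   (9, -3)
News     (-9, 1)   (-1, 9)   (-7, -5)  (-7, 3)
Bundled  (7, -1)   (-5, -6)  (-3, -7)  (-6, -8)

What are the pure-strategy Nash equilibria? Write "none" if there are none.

(Sports, Bundled) and (News, Sports) and (Bundled, Licensed)

(Sports, Licensed): Service A can switch to Bundled (-5 → 7). Not NE.
(Sports, Sports): Service A can switch to News (-7 → -1). Not NE.
(Sports, News): Service B can switch to Licensed (-9 → -8). Not NE.
(Sports, Bundled): Service A gets 9, best alternative -6; Service B gets -3, best alternative -5. No profitable deviation — NE.
(News, Licensed): Service A can switch to Sports (-9 → -5). Not NE.
(News, Sports): Service A gets -1, best alternative -5; Service B gets 9, best alternative 3. No profitable deviation — NE.
(News, News): Service A can switch to Sports (-7 → 8). Not NE.
(News, Bundled): Service A can switch to Sports (-7 → 9). Not NE.
(Bundled, Licensed): Service A gets 7, best alternative -5; Service B gets -1, best alternative -6. No profitable deviation — NE.
(The remaining 3 profiles each have a profitable deviation by the same check.)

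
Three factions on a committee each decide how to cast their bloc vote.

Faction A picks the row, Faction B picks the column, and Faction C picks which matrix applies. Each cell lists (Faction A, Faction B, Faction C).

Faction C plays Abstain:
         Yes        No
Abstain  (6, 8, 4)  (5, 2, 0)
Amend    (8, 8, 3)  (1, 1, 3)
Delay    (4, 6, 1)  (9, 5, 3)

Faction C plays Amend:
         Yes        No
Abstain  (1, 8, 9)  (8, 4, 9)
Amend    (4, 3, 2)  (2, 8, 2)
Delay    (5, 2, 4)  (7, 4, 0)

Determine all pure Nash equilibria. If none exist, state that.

Check each profile: it is a Nash equilibrium iff no player can strictly gain by switching unilaterally.
(Abstain, Yes, Abstain): Faction A can switch to Amend (6 → 8). Not NE.
(Abstain, Yes, Amend): Faction A can switch to Amend (1 → 4). Not NE.
(Abstain, No, Abstain): Faction A can switch to Delay (5 → 9). Not NE.
(Abstain, No, Amend): Faction B can switch to Yes (4 → 8). Not NE.
(Amend, Yes, Abstain): Faction A gets 8, best alternative 6; Faction B gets 8, best alternative 1; Faction C gets 3, best alternative 2. No profitable deviation — NE.
(Amend, Yes, Amend): Faction A can switch to Delay (4 → 5). Not NE.
(Amend, No, Abstain): Faction A can switch to Abstain (1 → 5). Not NE.
(Amend, No, Amend): Faction A can switch to Abstain (2 → 8). Not NE.
(Delay, Yes, Abstain): Faction A can switch to Abstain (4 → 6). Not NE.
(Delay, Yes, Amend): Faction B can switch to No (2 → 4). Not NE.
(Delay, No, Abstain): Faction B can switch to Yes (5 → 6). Not NE.
(Delay, No, Amend): Faction A can switch to Abstain (7 → 8). Not NE.

Pure NE: (Amend, Yes, Abstain)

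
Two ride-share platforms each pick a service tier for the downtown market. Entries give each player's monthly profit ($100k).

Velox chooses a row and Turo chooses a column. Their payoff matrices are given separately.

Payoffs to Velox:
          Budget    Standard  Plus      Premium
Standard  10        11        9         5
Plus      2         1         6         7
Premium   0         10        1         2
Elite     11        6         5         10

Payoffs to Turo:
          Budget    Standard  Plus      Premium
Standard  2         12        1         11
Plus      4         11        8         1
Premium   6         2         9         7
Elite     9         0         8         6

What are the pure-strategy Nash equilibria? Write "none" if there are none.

The pure Nash equilibria are (Standard, Standard); (Elite, Budget).

Velox against Budget: payoffs 10, 2, 0, 11 → best response Elite.
Velox against Standard: payoffs 11, 1, 10, 6 → best response Standard.
Velox against Plus: payoffs 9, 6, 1, 5 → best response Standard.
Velox against Premium: payoffs 5, 7, 2, 10 → best response Elite.
Turo against Standard: payoffs 2, 12, 1, 11 → best response Standard.
Turo against Plus: payoffs 4, 11, 8, 1 → best response Standard.
Turo against Premium: payoffs 6, 2, 9, 7 → best response Plus.
Turo against Elite: payoffs 9, 0, 8, 6 → best response Budget.
Mutual best responses: (Standard, Standard); (Elite, Budget).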